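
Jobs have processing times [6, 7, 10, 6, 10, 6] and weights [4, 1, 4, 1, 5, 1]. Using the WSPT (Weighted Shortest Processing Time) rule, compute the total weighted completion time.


Compute p/w ratios and sort ascending (WSPT): [(6, 4), (10, 5), (10, 4), (6, 1), (6, 1), (7, 1)]
Compute weighted completion times:
  Job (p=6,w=4): C=6, w*C=4*6=24
  Job (p=10,w=5): C=16, w*C=5*16=80
  Job (p=10,w=4): C=26, w*C=4*26=104
  Job (p=6,w=1): C=32, w*C=1*32=32
  Job (p=6,w=1): C=38, w*C=1*38=38
  Job (p=7,w=1): C=45, w*C=1*45=45
Total weighted completion time = 323

323


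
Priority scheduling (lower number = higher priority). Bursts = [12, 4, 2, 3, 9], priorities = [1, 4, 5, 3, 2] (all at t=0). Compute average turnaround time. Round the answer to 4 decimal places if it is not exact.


Sort by priority (ascending = highest first):
Order: [(1, 12), (2, 9), (3, 3), (4, 4), (5, 2)]
Completion times:
  Priority 1, burst=12, C=12
  Priority 2, burst=9, C=21
  Priority 3, burst=3, C=24
  Priority 4, burst=4, C=28
  Priority 5, burst=2, C=30
Average turnaround = 115/5 = 23.0

23.0


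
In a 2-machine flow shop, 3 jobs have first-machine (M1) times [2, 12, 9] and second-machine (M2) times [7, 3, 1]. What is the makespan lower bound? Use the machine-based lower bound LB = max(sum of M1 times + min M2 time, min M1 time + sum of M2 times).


LB1 = sum(M1 times) + min(M2 times) = 23 + 1 = 24
LB2 = min(M1 times) + sum(M2 times) = 2 + 11 = 13
Lower bound = max(LB1, LB2) = max(24, 13) = 24

24


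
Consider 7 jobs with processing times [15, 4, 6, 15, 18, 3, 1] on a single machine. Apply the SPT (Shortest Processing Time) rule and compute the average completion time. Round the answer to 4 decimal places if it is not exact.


Sort jobs by processing time (SPT order): [1, 3, 4, 6, 15, 15, 18]
Compute completion times sequentially:
  Job 1: processing = 1, completes at 1
  Job 2: processing = 3, completes at 4
  Job 3: processing = 4, completes at 8
  Job 4: processing = 6, completes at 14
  Job 5: processing = 15, completes at 29
  Job 6: processing = 15, completes at 44
  Job 7: processing = 18, completes at 62
Sum of completion times = 162
Average completion time = 162/7 = 23.1429

23.1429


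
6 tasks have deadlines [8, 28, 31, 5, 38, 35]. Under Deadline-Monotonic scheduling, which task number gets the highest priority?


Sort tasks by relative deadline (ascending):
  Task 4: deadline = 5
  Task 1: deadline = 8
  Task 2: deadline = 28
  Task 3: deadline = 31
  Task 6: deadline = 35
  Task 5: deadline = 38
Priority order (highest first): [4, 1, 2, 3, 6, 5]
Highest priority task = 4

4


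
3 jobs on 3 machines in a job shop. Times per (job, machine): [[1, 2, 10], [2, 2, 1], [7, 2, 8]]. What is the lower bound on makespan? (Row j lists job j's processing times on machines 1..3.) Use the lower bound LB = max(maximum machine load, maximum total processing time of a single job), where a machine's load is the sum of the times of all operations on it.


Machine loads:
  Machine 1: 1 + 2 + 7 = 10
  Machine 2: 2 + 2 + 2 = 6
  Machine 3: 10 + 1 + 8 = 19
Max machine load = 19
Job totals:
  Job 1: 13
  Job 2: 5
  Job 3: 17
Max job total = 17
Lower bound = max(19, 17) = 19

19


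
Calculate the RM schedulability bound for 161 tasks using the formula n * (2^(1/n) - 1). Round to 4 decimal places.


Compute 2^(1/161) = 1.0043145429
Subtract 1: 1.0043145429 - 1 = 0.0043145429
Multiply by n: 161 * 0.0043145429 = 0.6946414069
Round to 4 dp: 0.6946

0.6946


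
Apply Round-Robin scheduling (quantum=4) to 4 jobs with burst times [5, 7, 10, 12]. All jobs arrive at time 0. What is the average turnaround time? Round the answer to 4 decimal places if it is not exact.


Time quantum = 4
Execution trace:
  J1 runs 4 units, time = 4
  J2 runs 4 units, time = 8
  J3 runs 4 units, time = 12
  J4 runs 4 units, time = 16
  J1 runs 1 units, time = 17
  J2 runs 3 units, time = 20
  J3 runs 4 units, time = 24
  J4 runs 4 units, time = 28
  J3 runs 2 units, time = 30
  J4 runs 4 units, time = 34
Finish times: [17, 20, 30, 34]
Average turnaround = 101/4 = 25.25

25.25


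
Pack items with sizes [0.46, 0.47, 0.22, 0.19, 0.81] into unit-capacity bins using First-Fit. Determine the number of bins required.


Place items sequentially using First-Fit:
  Item 0.46 -> new Bin 1
  Item 0.47 -> Bin 1 (now 0.93)
  Item 0.22 -> new Bin 2
  Item 0.19 -> Bin 2 (now 0.41)
  Item 0.81 -> new Bin 3
Total bins used = 3

3


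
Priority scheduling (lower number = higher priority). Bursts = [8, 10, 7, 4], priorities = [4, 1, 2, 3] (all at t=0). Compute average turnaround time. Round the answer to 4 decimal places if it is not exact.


Sort by priority (ascending = highest first):
Order: [(1, 10), (2, 7), (3, 4), (4, 8)]
Completion times:
  Priority 1, burst=10, C=10
  Priority 2, burst=7, C=17
  Priority 3, burst=4, C=21
  Priority 4, burst=8, C=29
Average turnaround = 77/4 = 19.25

19.25


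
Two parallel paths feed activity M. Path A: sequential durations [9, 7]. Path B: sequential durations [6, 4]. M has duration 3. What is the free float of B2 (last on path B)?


ES(B2) = sum of predecessors on chain B = 6
EF(B2) = ES + duration = 6 + 4 = 10
Successor of B2 is M. ES(M) = max(sum(A), sum(B)) = max(16, 10) = 16
Free float = ES(successor) - EF(current) = 16 - 10 = 6

6


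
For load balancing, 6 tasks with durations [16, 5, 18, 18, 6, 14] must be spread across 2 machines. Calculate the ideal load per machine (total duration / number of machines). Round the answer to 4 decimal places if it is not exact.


Total processing time = 16 + 5 + 18 + 18 + 6 + 14 = 77
Number of machines = 2
Ideal balanced load = 77 / 2 = 38.5

38.5


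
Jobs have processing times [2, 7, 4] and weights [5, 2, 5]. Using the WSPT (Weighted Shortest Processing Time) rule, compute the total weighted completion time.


Compute p/w ratios and sort ascending (WSPT): [(2, 5), (4, 5), (7, 2)]
Compute weighted completion times:
  Job (p=2,w=5): C=2, w*C=5*2=10
  Job (p=4,w=5): C=6, w*C=5*6=30
  Job (p=7,w=2): C=13, w*C=2*13=26
Total weighted completion time = 66

66


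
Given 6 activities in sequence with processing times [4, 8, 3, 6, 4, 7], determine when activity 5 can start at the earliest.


Activity 5 starts after activities 1 through 4 complete.
Predecessor durations: [4, 8, 3, 6]
ES = 4 + 8 + 3 + 6 = 21

21


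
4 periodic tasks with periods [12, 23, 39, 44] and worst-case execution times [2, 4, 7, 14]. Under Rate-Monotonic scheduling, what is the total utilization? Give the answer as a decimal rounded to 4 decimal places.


Compute individual utilizations (exact fractions):
  Task 1: C/T = 2/12 = 1/6 (approx. 0.1667)
  Task 2: C/T = 4/23 (approx. 0.1739)
  Task 3: C/T = 7/39 (approx. 0.1795)
  Task 4: C/T = 14/44 = 7/22 (approx. 0.3182)
Total utilization U = 1/6 + 4/23 + 7/39 + 7/22 = 2757/3289
Rounded to 4 decimal places: U = 0.8382
RM (Liu & Layland) bound for 4 tasks = 0.756828; compare with U = 2757/3289 (approx. 0.838249)
bound < U <= 1, so the RM sufficient condition is not met (inconclusive; an exact test such as response-time analysis is needed).

0.8382


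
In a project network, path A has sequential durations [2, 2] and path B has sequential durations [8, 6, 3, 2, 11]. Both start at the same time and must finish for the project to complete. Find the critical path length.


Path A total = 2 + 2 = 4
Path B total = 8 + 6 + 3 + 2 + 11 = 30
Critical path = longest path = max(4, 30) = 30

30


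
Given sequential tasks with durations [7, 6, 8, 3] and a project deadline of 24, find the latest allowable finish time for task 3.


LF(activity 3) = deadline - sum of successor durations
Successors: activities 4 through 4 with durations [3]
Sum of successor durations = 3
LF = 24 - 3 = 21

21


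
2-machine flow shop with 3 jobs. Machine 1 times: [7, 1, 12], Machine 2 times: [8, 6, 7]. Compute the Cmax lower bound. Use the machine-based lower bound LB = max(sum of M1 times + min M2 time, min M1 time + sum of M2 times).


LB1 = sum(M1 times) + min(M2 times) = 20 + 6 = 26
LB2 = min(M1 times) + sum(M2 times) = 1 + 21 = 22
Lower bound = max(LB1, LB2) = max(26, 22) = 26

26


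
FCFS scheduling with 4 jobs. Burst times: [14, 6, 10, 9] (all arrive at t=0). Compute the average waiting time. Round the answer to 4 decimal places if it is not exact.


FCFS order (as given): [14, 6, 10, 9]
Waiting times:
  Job 1: wait = 0
  Job 2: wait = 14
  Job 3: wait = 20
  Job 4: wait = 30
Sum of waiting times = 64
Average waiting time = 64/4 = 16.0

16.0


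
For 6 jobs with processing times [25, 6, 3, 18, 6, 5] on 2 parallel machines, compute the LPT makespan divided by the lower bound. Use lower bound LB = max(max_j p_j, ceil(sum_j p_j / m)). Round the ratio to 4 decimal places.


LPT order: [25, 18, 6, 6, 5, 3]
Machine loads after assignment: [33, 30]
LPT makespan = 33
Lower bound = max(max_job, ceil(total/2)) = max(25, 32) = 32
Ratio = 33 / 32 = 1.0313

1.0313


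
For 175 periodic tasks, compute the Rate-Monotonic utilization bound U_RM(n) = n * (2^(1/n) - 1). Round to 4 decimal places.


Compute 2^(1/175) = 1.0039686955
Subtract 1: 1.0039686955 - 1 = 0.0039686955
Multiply by n: 175 * 0.0039686955 = 0.6945217125
Round to 4 dp: 0.6945

0.6945


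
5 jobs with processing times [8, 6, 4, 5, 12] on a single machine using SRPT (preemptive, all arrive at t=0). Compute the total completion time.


Since all jobs arrive at t=0, SRPT equals SPT ordering.
SPT order: [4, 5, 6, 8, 12]
Completion times:
  Job 1: p=4, C=4
  Job 2: p=5, C=9
  Job 3: p=6, C=15
  Job 4: p=8, C=23
  Job 5: p=12, C=35
Total completion time = 4 + 9 + 15 + 23 + 35 = 86

86


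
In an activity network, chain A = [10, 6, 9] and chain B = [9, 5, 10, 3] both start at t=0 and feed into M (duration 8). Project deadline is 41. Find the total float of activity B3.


Forward pass: ES(B3) = sum of predecessors on chain B = 14
EF = ES + duration = 14 + 10 = 24
Backward pass: LF(M) = deadline = 41; LS(M) = 41 - 8 = 33
LF(B3) = LS(M) - sum(successors on chain B) = 33 - 3 = 30
LS = LF - duration = 30 - 10 = 20
Total float = LS - ES = 20 - 14 = 6

6


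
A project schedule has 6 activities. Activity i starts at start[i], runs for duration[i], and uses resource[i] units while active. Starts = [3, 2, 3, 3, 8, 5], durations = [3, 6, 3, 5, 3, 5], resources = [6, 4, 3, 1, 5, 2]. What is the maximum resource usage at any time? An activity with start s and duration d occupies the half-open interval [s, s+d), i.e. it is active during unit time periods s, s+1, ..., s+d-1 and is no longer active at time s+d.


Each activity i is active on [start_i, start_i + duration_i).
Compute total resource usage per time slot:
  t=0: active resources = [], total = 0
  t=1: active resources = [], total = 0
  t=2: active resources = [4], total = 4
  t=3: active resources = [6, 4, 3, 1], total = 14
  t=4: active resources = [6, 4, 3, 1], total = 14
  t=5: active resources = [6, 4, 3, 1, 2], total = 16
  t=6: active resources = [4, 1, 2], total = 7
  t=7: active resources = [4, 1, 2], total = 7
  t=8: active resources = [5, 2], total = 7
  t=9: active resources = [5, 2], total = 7
  t=10: active resources = [5], total = 5
Peak resource demand = 16

16


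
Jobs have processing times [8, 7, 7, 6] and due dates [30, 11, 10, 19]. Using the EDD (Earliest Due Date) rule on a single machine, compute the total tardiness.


Sort by due date (EDD order): [(7, 10), (7, 11), (6, 19), (8, 30)]
Compute completion times and tardiness:
  Job 1: p=7, d=10, C=7, tardiness=max(0,7-10)=0
  Job 2: p=7, d=11, C=14, tardiness=max(0,14-11)=3
  Job 3: p=6, d=19, C=20, tardiness=max(0,20-19)=1
  Job 4: p=8, d=30, C=28, tardiness=max(0,28-30)=0
Total tardiness = 4

4


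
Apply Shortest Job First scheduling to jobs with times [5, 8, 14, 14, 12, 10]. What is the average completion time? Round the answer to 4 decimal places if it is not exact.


SJF order (ascending): [5, 8, 10, 12, 14, 14]
Completion times:
  Job 1: burst=5, C=5
  Job 2: burst=8, C=13
  Job 3: burst=10, C=23
  Job 4: burst=12, C=35
  Job 5: burst=14, C=49
  Job 6: burst=14, C=63
Average completion = 188/6 = 31.3333

31.3333


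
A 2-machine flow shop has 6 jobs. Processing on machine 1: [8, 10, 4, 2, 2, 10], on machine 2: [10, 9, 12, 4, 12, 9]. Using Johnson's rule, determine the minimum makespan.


Apply Johnson's rule:
  Group 1 (a <= b): [(4, 2, 4), (5, 2, 12), (3, 4, 12), (1, 8, 10)]
  Group 2 (a > b): [(2, 10, 9), (6, 10, 9)]
Optimal job order: [4, 5, 3, 1, 2, 6]
Schedule:
  Job 4: M1 done at 2, M2 done at 6
  Job 5: M1 done at 4, M2 done at 18
  Job 3: M1 done at 8, M2 done at 30
  Job 1: M1 done at 16, M2 done at 40
  Job 2: M1 done at 26, M2 done at 49
  Job 6: M1 done at 36, M2 done at 58
Makespan = 58

58


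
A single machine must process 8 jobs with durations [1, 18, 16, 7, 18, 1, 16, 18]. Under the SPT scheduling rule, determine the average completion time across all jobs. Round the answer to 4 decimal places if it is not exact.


Sort jobs by processing time (SPT order): [1, 1, 7, 16, 16, 18, 18, 18]
Compute completion times sequentially:
  Job 1: processing = 1, completes at 1
  Job 2: processing = 1, completes at 2
  Job 3: processing = 7, completes at 9
  Job 4: processing = 16, completes at 25
  Job 5: processing = 16, completes at 41
  Job 6: processing = 18, completes at 59
  Job 7: processing = 18, completes at 77
  Job 8: processing = 18, completes at 95
Sum of completion times = 309
Average completion time = 309/8 = 38.625

38.625


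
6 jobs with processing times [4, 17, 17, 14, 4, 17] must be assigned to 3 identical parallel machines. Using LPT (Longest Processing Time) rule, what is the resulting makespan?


Sort jobs in decreasing order (LPT): [17, 17, 17, 14, 4, 4]
Assign each job to the least loaded machine:
  Machine 1: jobs [17, 14], load = 31
  Machine 2: jobs [17, 4], load = 21
  Machine 3: jobs [17, 4], load = 21
Makespan = max load = 31

31


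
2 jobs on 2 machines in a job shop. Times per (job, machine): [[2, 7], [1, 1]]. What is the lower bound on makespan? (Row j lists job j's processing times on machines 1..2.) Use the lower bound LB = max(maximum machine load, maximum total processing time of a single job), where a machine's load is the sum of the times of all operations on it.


Machine loads:
  Machine 1: 2 + 1 = 3
  Machine 2: 7 + 1 = 8
Max machine load = 8
Job totals:
  Job 1: 9
  Job 2: 2
Max job total = 9
Lower bound = max(8, 9) = 9

9


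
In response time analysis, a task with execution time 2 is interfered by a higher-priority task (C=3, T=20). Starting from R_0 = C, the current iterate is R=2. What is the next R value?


R_next = C + ceil(R_prev / T_hp) * C_hp
ceil(2 / 20) = ceil(0.1) = 1
Interference = 1 * 3 = 3
R_next = 2 + 3 = 5

5


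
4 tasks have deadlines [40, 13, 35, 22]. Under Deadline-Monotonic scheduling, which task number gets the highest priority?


Sort tasks by relative deadline (ascending):
  Task 2: deadline = 13
  Task 4: deadline = 22
  Task 3: deadline = 35
  Task 1: deadline = 40
Priority order (highest first): [2, 4, 3, 1]
Highest priority task = 2

2


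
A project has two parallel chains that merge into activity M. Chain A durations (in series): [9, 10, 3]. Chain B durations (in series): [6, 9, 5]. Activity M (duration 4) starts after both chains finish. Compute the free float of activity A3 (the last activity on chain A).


ES(A3) = sum of predecessors on chain A = 19
EF(A3) = ES + duration = 19 + 3 = 22
Successor of A3 is M. ES(M) = max(sum(A), sum(B)) = max(22, 20) = 22
Free float = ES(successor) - EF(current) = 22 - 22 = 0

0


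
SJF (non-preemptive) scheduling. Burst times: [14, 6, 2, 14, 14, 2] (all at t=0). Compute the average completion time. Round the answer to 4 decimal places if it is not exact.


SJF order (ascending): [2, 2, 6, 14, 14, 14]
Completion times:
  Job 1: burst=2, C=2
  Job 2: burst=2, C=4
  Job 3: burst=6, C=10
  Job 4: burst=14, C=24
  Job 5: burst=14, C=38
  Job 6: burst=14, C=52
Average completion = 130/6 = 21.6667

21.6667


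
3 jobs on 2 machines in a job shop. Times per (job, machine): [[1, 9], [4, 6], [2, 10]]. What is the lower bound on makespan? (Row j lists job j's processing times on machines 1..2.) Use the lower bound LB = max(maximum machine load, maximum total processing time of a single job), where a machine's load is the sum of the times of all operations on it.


Machine loads:
  Machine 1: 1 + 4 + 2 = 7
  Machine 2: 9 + 6 + 10 = 25
Max machine load = 25
Job totals:
  Job 1: 10
  Job 2: 10
  Job 3: 12
Max job total = 12
Lower bound = max(25, 12) = 25

25


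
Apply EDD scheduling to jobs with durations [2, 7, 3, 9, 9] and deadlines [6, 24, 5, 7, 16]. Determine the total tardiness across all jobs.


Sort by due date (EDD order): [(3, 5), (2, 6), (9, 7), (9, 16), (7, 24)]
Compute completion times and tardiness:
  Job 1: p=3, d=5, C=3, tardiness=max(0,3-5)=0
  Job 2: p=2, d=6, C=5, tardiness=max(0,5-6)=0
  Job 3: p=9, d=7, C=14, tardiness=max(0,14-7)=7
  Job 4: p=9, d=16, C=23, tardiness=max(0,23-16)=7
  Job 5: p=7, d=24, C=30, tardiness=max(0,30-24)=6
Total tardiness = 20

20


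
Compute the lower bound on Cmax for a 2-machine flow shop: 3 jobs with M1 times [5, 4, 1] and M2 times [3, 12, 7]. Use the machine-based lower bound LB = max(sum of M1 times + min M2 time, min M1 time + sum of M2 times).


LB1 = sum(M1 times) + min(M2 times) = 10 + 3 = 13
LB2 = min(M1 times) + sum(M2 times) = 1 + 22 = 23
Lower bound = max(LB1, LB2) = max(13, 23) = 23

23


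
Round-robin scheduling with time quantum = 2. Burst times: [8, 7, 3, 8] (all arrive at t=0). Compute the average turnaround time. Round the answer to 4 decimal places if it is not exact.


Time quantum = 2
Execution trace:
  J1 runs 2 units, time = 2
  J2 runs 2 units, time = 4
  J3 runs 2 units, time = 6
  J4 runs 2 units, time = 8
  J1 runs 2 units, time = 10
  J2 runs 2 units, time = 12
  J3 runs 1 units, time = 13
  J4 runs 2 units, time = 15
  J1 runs 2 units, time = 17
  J2 runs 2 units, time = 19
  J4 runs 2 units, time = 21
  J1 runs 2 units, time = 23
  J2 runs 1 units, time = 24
  J4 runs 2 units, time = 26
Finish times: [23, 24, 13, 26]
Average turnaround = 86/4 = 21.5

21.5


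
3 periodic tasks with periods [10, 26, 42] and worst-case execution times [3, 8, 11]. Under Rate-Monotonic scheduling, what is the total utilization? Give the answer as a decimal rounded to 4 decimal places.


Compute individual utilizations (exact fractions):
  Task 1: C/T = 3/10 (approx. 0.3)
  Task 2: C/T = 8/26 = 4/13 (approx. 0.3077)
  Task 3: C/T = 11/42 (approx. 0.2619)
Total utilization U = 3/10 + 4/13 + 11/42 = 1187/1365
Rounded to 4 decimal places: U = 0.8696
RM (Liu & Layland) bound for 3 tasks = 0.779763; compare with U = 1187/1365 (approx. 0.869597)
bound < U <= 1, so the RM sufficient condition is not met (inconclusive; an exact test such as response-time analysis is needed).

0.8696


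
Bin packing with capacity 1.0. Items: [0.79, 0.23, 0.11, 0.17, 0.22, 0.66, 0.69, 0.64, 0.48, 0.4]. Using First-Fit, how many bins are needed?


Place items sequentially using First-Fit:
  Item 0.79 -> new Bin 1
  Item 0.23 -> new Bin 2
  Item 0.11 -> Bin 1 (now 0.9)
  Item 0.17 -> Bin 2 (now 0.4)
  Item 0.22 -> Bin 2 (now 0.62)
  Item 0.66 -> new Bin 3
  Item 0.69 -> new Bin 4
  Item 0.64 -> new Bin 5
  Item 0.48 -> new Bin 6
  Item 0.4 -> Bin 6 (now 0.88)
Total bins used = 6

6


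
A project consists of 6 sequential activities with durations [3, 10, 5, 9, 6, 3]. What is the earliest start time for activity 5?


Activity 5 starts after activities 1 through 4 complete.
Predecessor durations: [3, 10, 5, 9]
ES = 3 + 10 + 5 + 9 = 27

27


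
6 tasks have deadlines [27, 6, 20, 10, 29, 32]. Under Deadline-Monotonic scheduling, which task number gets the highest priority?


Sort tasks by relative deadline (ascending):
  Task 2: deadline = 6
  Task 4: deadline = 10
  Task 3: deadline = 20
  Task 1: deadline = 27
  Task 5: deadline = 29
  Task 6: deadline = 32
Priority order (highest first): [2, 4, 3, 1, 5, 6]
Highest priority task = 2

2


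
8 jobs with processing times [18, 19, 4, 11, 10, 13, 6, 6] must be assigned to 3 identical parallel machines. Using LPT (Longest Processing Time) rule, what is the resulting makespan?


Sort jobs in decreasing order (LPT): [19, 18, 13, 11, 10, 6, 6, 4]
Assign each job to the least loaded machine:
  Machine 1: jobs [19, 6, 4], load = 29
  Machine 2: jobs [18, 10], load = 28
  Machine 3: jobs [13, 11, 6], load = 30
Makespan = max load = 30

30


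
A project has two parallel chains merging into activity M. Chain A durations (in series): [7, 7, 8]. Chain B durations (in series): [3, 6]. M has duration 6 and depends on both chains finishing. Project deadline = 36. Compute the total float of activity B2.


Forward pass: ES(B2) = sum of predecessors on chain B = 3
EF = ES + duration = 3 + 6 = 9
Backward pass: LF(M) = deadline = 36; LS(M) = 36 - 6 = 30
LF(B2) = LS(M) - sum(successors on chain B) = 30 - 0 = 30
LS = LF - duration = 30 - 6 = 24
Total float = LS - ES = 24 - 3 = 21

21


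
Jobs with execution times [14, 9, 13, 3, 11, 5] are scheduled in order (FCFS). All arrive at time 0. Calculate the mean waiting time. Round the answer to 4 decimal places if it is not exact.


FCFS order (as given): [14, 9, 13, 3, 11, 5]
Waiting times:
  Job 1: wait = 0
  Job 2: wait = 14
  Job 3: wait = 23
  Job 4: wait = 36
  Job 5: wait = 39
  Job 6: wait = 50
Sum of waiting times = 162
Average waiting time = 162/6 = 27.0

27.0


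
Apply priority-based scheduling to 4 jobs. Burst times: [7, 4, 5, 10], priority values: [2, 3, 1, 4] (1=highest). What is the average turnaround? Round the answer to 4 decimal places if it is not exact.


Sort by priority (ascending = highest first):
Order: [(1, 5), (2, 7), (3, 4), (4, 10)]
Completion times:
  Priority 1, burst=5, C=5
  Priority 2, burst=7, C=12
  Priority 3, burst=4, C=16
  Priority 4, burst=10, C=26
Average turnaround = 59/4 = 14.75

14.75


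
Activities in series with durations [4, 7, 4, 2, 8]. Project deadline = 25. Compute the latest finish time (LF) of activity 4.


LF(activity 4) = deadline - sum of successor durations
Successors: activities 5 through 5 with durations [8]
Sum of successor durations = 8
LF = 25 - 8 = 17

17


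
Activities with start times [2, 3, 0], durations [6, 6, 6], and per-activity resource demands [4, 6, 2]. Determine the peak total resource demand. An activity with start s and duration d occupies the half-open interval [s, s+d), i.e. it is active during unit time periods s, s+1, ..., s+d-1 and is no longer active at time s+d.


Each activity i is active on [start_i, start_i + duration_i).
Compute total resource usage per time slot:
  t=0: active resources = [2], total = 2
  t=1: active resources = [2], total = 2
  t=2: active resources = [4, 2], total = 6
  t=3: active resources = [4, 6, 2], total = 12
  t=4: active resources = [4, 6, 2], total = 12
  t=5: active resources = [4, 6, 2], total = 12
  t=6: active resources = [4, 6], total = 10
  t=7: active resources = [4, 6], total = 10
  t=8: active resources = [6], total = 6
Peak resource demand = 12

12


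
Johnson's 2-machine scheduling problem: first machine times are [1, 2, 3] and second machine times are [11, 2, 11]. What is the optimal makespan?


Apply Johnson's rule:
  Group 1 (a <= b): [(1, 1, 11), (2, 2, 2), (3, 3, 11)]
  Group 2 (a > b): []
Optimal job order: [1, 2, 3]
Schedule:
  Job 1: M1 done at 1, M2 done at 12
  Job 2: M1 done at 3, M2 done at 14
  Job 3: M1 done at 6, M2 done at 25
Makespan = 25

25


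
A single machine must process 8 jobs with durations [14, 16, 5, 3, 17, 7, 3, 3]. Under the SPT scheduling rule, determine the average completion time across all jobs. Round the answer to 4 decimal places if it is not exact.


Sort jobs by processing time (SPT order): [3, 3, 3, 5, 7, 14, 16, 17]
Compute completion times sequentially:
  Job 1: processing = 3, completes at 3
  Job 2: processing = 3, completes at 6
  Job 3: processing = 3, completes at 9
  Job 4: processing = 5, completes at 14
  Job 5: processing = 7, completes at 21
  Job 6: processing = 14, completes at 35
  Job 7: processing = 16, completes at 51
  Job 8: processing = 17, completes at 68
Sum of completion times = 207
Average completion time = 207/8 = 25.875

25.875


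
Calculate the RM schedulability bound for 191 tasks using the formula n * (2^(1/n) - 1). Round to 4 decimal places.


Compute 2^(1/191) = 1.0036356358
Subtract 1: 1.0036356358 - 1 = 0.0036356358
Multiply by n: 191 * 0.0036356358 = 0.6944064378
Round to 4 dp: 0.6944

0.6944


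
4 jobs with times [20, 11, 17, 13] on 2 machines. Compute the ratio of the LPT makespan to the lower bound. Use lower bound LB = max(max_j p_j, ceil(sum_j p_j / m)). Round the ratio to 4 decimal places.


LPT order: [20, 17, 13, 11]
Machine loads after assignment: [31, 30]
LPT makespan = 31
Lower bound = max(max_job, ceil(total/2)) = max(20, 31) = 31
Ratio = 31 / 31 = 1.0

1.0


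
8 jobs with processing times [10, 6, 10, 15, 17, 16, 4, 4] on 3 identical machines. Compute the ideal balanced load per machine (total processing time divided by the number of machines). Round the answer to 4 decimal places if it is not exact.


Total processing time = 10 + 6 + 10 + 15 + 17 + 16 + 4 + 4 = 82
Number of machines = 3
Ideal balanced load = 82 / 3 = 27.3333

27.3333


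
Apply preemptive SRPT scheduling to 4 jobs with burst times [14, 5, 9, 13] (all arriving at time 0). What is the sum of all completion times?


Since all jobs arrive at t=0, SRPT equals SPT ordering.
SPT order: [5, 9, 13, 14]
Completion times:
  Job 1: p=5, C=5
  Job 2: p=9, C=14
  Job 3: p=13, C=27
  Job 4: p=14, C=41
Total completion time = 5 + 14 + 27 + 41 = 87

87


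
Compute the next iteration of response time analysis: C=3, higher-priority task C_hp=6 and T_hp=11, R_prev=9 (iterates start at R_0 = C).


R_next = C + ceil(R_prev / T_hp) * C_hp
ceil(9 / 11) = ceil(0.8182) = 1
Interference = 1 * 6 = 6
R_next = 3 + 6 = 9
R_next = R_prev, so the iteration has converged (response time = 9).

9


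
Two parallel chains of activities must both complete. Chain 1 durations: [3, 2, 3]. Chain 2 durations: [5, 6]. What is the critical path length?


Path A total = 3 + 2 + 3 = 8
Path B total = 5 + 6 = 11
Critical path = longest path = max(8, 11) = 11

11


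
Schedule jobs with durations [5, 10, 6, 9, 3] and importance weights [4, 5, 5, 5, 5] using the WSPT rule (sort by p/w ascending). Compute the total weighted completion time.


Compute p/w ratios and sort ascending (WSPT): [(3, 5), (6, 5), (5, 4), (9, 5), (10, 5)]
Compute weighted completion times:
  Job (p=3,w=5): C=3, w*C=5*3=15
  Job (p=6,w=5): C=9, w*C=5*9=45
  Job (p=5,w=4): C=14, w*C=4*14=56
  Job (p=9,w=5): C=23, w*C=5*23=115
  Job (p=10,w=5): C=33, w*C=5*33=165
Total weighted completion time = 396

396


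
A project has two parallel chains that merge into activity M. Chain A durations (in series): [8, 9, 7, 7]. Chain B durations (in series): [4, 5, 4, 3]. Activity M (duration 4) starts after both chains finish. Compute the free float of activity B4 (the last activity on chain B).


ES(B4) = sum of predecessors on chain B = 13
EF(B4) = ES + duration = 13 + 3 = 16
Successor of B4 is M. ES(M) = max(sum(A), sum(B)) = max(31, 16) = 31
Free float = ES(successor) - EF(current) = 31 - 16 = 15

15


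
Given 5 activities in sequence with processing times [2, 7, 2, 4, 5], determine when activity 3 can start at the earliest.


Activity 3 starts after activities 1 through 2 complete.
Predecessor durations: [2, 7]
ES = 2 + 7 = 9

9


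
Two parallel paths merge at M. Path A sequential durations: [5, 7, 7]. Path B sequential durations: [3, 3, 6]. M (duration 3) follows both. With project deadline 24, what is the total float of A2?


Forward pass: ES(A2) = sum of predecessors on chain A = 5
EF = ES + duration = 5 + 7 = 12
Backward pass: LF(M) = deadline = 24; LS(M) = 24 - 3 = 21
LF(A2) = LS(M) - sum(successors on chain A) = 21 - 7 = 14
LS = LF - duration = 14 - 7 = 7
Total float = LS - ES = 7 - 5 = 2

2


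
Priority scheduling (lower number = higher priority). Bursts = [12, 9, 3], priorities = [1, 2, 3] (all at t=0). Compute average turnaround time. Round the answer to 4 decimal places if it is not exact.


Sort by priority (ascending = highest first):
Order: [(1, 12), (2, 9), (3, 3)]
Completion times:
  Priority 1, burst=12, C=12
  Priority 2, burst=9, C=21
  Priority 3, burst=3, C=24
Average turnaround = 57/3 = 19.0

19.0


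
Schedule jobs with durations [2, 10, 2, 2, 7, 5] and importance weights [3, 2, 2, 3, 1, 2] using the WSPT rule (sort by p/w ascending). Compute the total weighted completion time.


Compute p/w ratios and sort ascending (WSPT): [(2, 3), (2, 3), (2, 2), (5, 2), (10, 2), (7, 1)]
Compute weighted completion times:
  Job (p=2,w=3): C=2, w*C=3*2=6
  Job (p=2,w=3): C=4, w*C=3*4=12
  Job (p=2,w=2): C=6, w*C=2*6=12
  Job (p=5,w=2): C=11, w*C=2*11=22
  Job (p=10,w=2): C=21, w*C=2*21=42
  Job (p=7,w=1): C=28, w*C=1*28=28
Total weighted completion time = 122

122


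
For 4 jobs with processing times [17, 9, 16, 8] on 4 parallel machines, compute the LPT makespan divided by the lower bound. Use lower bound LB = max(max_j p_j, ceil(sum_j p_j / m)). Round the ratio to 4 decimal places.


LPT order: [17, 16, 9, 8]
Machine loads after assignment: [17, 16, 9, 8]
LPT makespan = 17
Lower bound = max(max_job, ceil(total/4)) = max(17, 13) = 17
Ratio = 17 / 17 = 1.0

1.0


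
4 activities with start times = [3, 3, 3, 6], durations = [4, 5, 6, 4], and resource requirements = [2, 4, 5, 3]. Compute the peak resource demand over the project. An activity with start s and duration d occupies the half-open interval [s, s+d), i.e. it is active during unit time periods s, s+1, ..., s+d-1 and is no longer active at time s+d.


Each activity i is active on [start_i, start_i + duration_i).
Compute total resource usage per time slot:
  t=0: active resources = [], total = 0
  t=1: active resources = [], total = 0
  t=2: active resources = [], total = 0
  t=3: active resources = [2, 4, 5], total = 11
  t=4: active resources = [2, 4, 5], total = 11
  t=5: active resources = [2, 4, 5], total = 11
  t=6: active resources = [2, 4, 5, 3], total = 14
  t=7: active resources = [4, 5, 3], total = 12
  t=8: active resources = [5, 3], total = 8
  t=9: active resources = [3], total = 3
Peak resource demand = 14

14


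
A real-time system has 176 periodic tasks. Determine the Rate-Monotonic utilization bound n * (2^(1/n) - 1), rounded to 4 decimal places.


Compute 2^(1/176) = 1.0039461017
Subtract 1: 1.0039461017 - 1 = 0.0039461017
Multiply by n: 176 * 0.0039461017 = 0.6945138992
Round to 4 dp: 0.6945

0.6945


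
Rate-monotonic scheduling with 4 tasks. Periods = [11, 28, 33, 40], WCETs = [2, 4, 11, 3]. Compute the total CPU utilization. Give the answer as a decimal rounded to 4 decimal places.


Compute individual utilizations (exact fractions):
  Task 1: C/T = 2/11 (approx. 0.1818)
  Task 2: C/T = 4/28 = 1/7 (approx. 0.1429)
  Task 3: C/T = 11/33 = 1/3 (approx. 0.3333)
  Task 4: C/T = 3/40 (approx. 0.075)
Total utilization U = 2/11 + 1/7 + 1/3 + 3/40 = 6773/9240
Rounded to 4 decimal places: U = 0.7330
RM (Liu & Layland) bound for 4 tasks = 0.756828; compare with U = 6773/9240 (approx. 0.733009)
U <= bound, so schedulable by RM sufficient condition.

0.7330


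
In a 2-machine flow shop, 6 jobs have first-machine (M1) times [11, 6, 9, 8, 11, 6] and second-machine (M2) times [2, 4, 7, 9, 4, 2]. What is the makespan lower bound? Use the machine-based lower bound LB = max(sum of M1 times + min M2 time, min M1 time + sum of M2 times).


LB1 = sum(M1 times) + min(M2 times) = 51 + 2 = 53
LB2 = min(M1 times) + sum(M2 times) = 6 + 28 = 34
Lower bound = max(LB1, LB2) = max(53, 34) = 53

53


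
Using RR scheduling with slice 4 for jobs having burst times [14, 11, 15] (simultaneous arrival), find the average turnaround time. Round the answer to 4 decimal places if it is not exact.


Time quantum = 4
Execution trace:
  J1 runs 4 units, time = 4
  J2 runs 4 units, time = 8
  J3 runs 4 units, time = 12
  J1 runs 4 units, time = 16
  J2 runs 4 units, time = 20
  J3 runs 4 units, time = 24
  J1 runs 4 units, time = 28
  J2 runs 3 units, time = 31
  J3 runs 4 units, time = 35
  J1 runs 2 units, time = 37
  J3 runs 3 units, time = 40
Finish times: [37, 31, 40]
Average turnaround = 108/3 = 36.0

36.0


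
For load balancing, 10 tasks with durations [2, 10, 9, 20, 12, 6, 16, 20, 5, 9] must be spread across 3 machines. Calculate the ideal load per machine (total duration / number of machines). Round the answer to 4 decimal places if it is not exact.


Total processing time = 2 + 10 + 9 + 20 + 12 + 6 + 16 + 20 + 5 + 9 = 109
Number of machines = 3
Ideal balanced load = 109 / 3 = 36.3333

36.3333


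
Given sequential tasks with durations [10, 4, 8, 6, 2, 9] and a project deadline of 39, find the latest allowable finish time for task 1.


LF(activity 1) = deadline - sum of successor durations
Successors: activities 2 through 6 with durations [4, 8, 6, 2, 9]
Sum of successor durations = 29
LF = 39 - 29 = 10

10


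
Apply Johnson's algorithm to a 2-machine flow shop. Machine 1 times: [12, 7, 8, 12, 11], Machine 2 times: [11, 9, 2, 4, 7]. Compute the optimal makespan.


Apply Johnson's rule:
  Group 1 (a <= b): [(2, 7, 9)]
  Group 2 (a > b): [(1, 12, 11), (5, 11, 7), (4, 12, 4), (3, 8, 2)]
Optimal job order: [2, 1, 5, 4, 3]
Schedule:
  Job 2: M1 done at 7, M2 done at 16
  Job 1: M1 done at 19, M2 done at 30
  Job 5: M1 done at 30, M2 done at 37
  Job 4: M1 done at 42, M2 done at 46
  Job 3: M1 done at 50, M2 done at 52
Makespan = 52

52


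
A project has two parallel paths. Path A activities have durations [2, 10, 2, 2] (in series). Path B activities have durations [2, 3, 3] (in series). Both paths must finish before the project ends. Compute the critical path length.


Path A total = 2 + 10 + 2 + 2 = 16
Path B total = 2 + 3 + 3 = 8
Critical path = longest path = max(16, 8) = 16

16


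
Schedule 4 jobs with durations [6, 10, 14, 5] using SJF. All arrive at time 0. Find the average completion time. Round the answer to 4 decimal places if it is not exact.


SJF order (ascending): [5, 6, 10, 14]
Completion times:
  Job 1: burst=5, C=5
  Job 2: burst=6, C=11
  Job 3: burst=10, C=21
  Job 4: burst=14, C=35
Average completion = 72/4 = 18.0

18.0


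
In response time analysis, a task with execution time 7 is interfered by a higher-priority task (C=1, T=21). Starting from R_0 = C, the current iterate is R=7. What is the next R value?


R_next = C + ceil(R_prev / T_hp) * C_hp
ceil(7 / 21) = ceil(0.3333) = 1
Interference = 1 * 1 = 1
R_next = 7 + 1 = 8

8


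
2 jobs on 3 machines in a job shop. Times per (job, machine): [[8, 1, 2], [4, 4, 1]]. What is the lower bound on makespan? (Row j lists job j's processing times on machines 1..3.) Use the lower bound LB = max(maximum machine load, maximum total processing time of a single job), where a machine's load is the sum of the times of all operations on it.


Machine loads:
  Machine 1: 8 + 4 = 12
  Machine 2: 1 + 4 = 5
  Machine 3: 2 + 1 = 3
Max machine load = 12
Job totals:
  Job 1: 11
  Job 2: 9
Max job total = 11
Lower bound = max(12, 11) = 12

12


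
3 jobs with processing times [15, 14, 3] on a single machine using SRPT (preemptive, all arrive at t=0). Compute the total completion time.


Since all jobs arrive at t=0, SRPT equals SPT ordering.
SPT order: [3, 14, 15]
Completion times:
  Job 1: p=3, C=3
  Job 2: p=14, C=17
  Job 3: p=15, C=32
Total completion time = 3 + 17 + 32 = 52

52


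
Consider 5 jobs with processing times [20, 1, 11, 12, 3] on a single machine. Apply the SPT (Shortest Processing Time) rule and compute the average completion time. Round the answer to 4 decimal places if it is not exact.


Sort jobs by processing time (SPT order): [1, 3, 11, 12, 20]
Compute completion times sequentially:
  Job 1: processing = 1, completes at 1
  Job 2: processing = 3, completes at 4
  Job 3: processing = 11, completes at 15
  Job 4: processing = 12, completes at 27
  Job 5: processing = 20, completes at 47
Sum of completion times = 94
Average completion time = 94/5 = 18.8

18.8


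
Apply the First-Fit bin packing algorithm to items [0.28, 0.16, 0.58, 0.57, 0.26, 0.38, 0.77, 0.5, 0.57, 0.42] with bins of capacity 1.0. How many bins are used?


Place items sequentially using First-Fit:
  Item 0.28 -> new Bin 1
  Item 0.16 -> Bin 1 (now 0.44)
  Item 0.58 -> new Bin 2
  Item 0.57 -> new Bin 3
  Item 0.26 -> Bin 1 (now 0.7)
  Item 0.38 -> Bin 2 (now 0.96)
  Item 0.77 -> new Bin 4
  Item 0.5 -> new Bin 5
  Item 0.57 -> new Bin 6
  Item 0.42 -> Bin 3 (now 0.99)
Total bins used = 6

6


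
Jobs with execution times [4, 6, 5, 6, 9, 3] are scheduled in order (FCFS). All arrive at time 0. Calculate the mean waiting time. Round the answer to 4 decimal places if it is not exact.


FCFS order (as given): [4, 6, 5, 6, 9, 3]
Waiting times:
  Job 1: wait = 0
  Job 2: wait = 4
  Job 3: wait = 10
  Job 4: wait = 15
  Job 5: wait = 21
  Job 6: wait = 30
Sum of waiting times = 80
Average waiting time = 80/6 = 13.3333

13.3333


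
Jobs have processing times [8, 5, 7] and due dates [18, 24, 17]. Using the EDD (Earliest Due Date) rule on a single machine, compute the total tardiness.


Sort by due date (EDD order): [(7, 17), (8, 18), (5, 24)]
Compute completion times and tardiness:
  Job 1: p=7, d=17, C=7, tardiness=max(0,7-17)=0
  Job 2: p=8, d=18, C=15, tardiness=max(0,15-18)=0
  Job 3: p=5, d=24, C=20, tardiness=max(0,20-24)=0
Total tardiness = 0

0


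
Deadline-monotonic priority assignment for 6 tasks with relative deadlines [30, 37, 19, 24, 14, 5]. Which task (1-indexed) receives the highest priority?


Sort tasks by relative deadline (ascending):
  Task 6: deadline = 5
  Task 5: deadline = 14
  Task 3: deadline = 19
  Task 4: deadline = 24
  Task 1: deadline = 30
  Task 2: deadline = 37
Priority order (highest first): [6, 5, 3, 4, 1, 2]
Highest priority task = 6

6


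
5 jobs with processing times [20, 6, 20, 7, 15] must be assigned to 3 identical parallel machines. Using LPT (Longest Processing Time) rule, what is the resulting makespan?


Sort jobs in decreasing order (LPT): [20, 20, 15, 7, 6]
Assign each job to the least loaded machine:
  Machine 1: jobs [20, 6], load = 26
  Machine 2: jobs [20], load = 20
  Machine 3: jobs [15, 7], load = 22
Makespan = max load = 26

26


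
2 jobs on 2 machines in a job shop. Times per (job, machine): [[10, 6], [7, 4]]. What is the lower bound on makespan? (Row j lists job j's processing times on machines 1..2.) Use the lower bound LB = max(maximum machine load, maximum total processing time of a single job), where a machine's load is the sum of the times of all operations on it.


Machine loads:
  Machine 1: 10 + 7 = 17
  Machine 2: 6 + 4 = 10
Max machine load = 17
Job totals:
  Job 1: 16
  Job 2: 11
Max job total = 16
Lower bound = max(17, 16) = 17

17


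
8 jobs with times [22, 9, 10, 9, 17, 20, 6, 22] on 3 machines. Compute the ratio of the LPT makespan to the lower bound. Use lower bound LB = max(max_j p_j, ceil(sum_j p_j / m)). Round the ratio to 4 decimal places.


LPT order: [22, 22, 20, 17, 10, 9, 9, 6]
Machine loads after assignment: [38, 40, 37]
LPT makespan = 40
Lower bound = max(max_job, ceil(total/3)) = max(22, 39) = 39
Ratio = 40 / 39 = 1.0256

1.0256


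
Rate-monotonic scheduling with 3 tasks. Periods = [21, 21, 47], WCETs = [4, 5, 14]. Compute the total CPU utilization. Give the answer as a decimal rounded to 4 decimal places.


Compute individual utilizations (exact fractions):
  Task 1: C/T = 4/21 (approx. 0.1905)
  Task 2: C/T = 5/21 (approx. 0.2381)
  Task 3: C/T = 14/47 (approx. 0.2979)
Total utilization U = 4/21 + 5/21 + 14/47 = 239/329
Rounded to 4 decimal places: U = 0.7264
RM (Liu & Layland) bound for 3 tasks = 0.779763; compare with U = 239/329 (approx. 0.726444)
U <= bound, so schedulable by RM sufficient condition.

0.7264
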